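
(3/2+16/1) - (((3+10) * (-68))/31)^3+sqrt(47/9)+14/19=sqrt(47)/3+26271315115/1132058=23208.97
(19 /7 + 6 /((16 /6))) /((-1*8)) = -139 /224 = -0.62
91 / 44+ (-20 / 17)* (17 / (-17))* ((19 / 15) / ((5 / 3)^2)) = 48707 / 18700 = 2.60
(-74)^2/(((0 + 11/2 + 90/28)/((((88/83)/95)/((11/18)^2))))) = 99356544/5290835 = 18.78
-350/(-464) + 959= 222663/232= 959.75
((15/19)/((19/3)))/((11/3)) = 135/3971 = 0.03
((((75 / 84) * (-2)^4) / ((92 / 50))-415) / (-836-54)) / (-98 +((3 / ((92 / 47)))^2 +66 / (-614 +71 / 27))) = -39827957544 / 8335117925155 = -0.00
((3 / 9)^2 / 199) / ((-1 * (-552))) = 1 / 988632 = 0.00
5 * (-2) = -10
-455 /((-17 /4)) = 1820 /17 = 107.06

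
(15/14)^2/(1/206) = 23175/98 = 236.48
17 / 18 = 0.94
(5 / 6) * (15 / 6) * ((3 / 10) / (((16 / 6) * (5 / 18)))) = 27 / 32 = 0.84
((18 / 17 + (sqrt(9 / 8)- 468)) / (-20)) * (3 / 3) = 3969 / 170- 3 * sqrt(2) / 80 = 23.29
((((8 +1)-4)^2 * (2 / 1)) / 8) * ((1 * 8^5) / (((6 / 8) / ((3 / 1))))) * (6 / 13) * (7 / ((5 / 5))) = 34406400 / 13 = 2646646.15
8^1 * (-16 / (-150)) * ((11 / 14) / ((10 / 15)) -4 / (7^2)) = 688 / 735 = 0.94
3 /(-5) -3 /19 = -72 /95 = -0.76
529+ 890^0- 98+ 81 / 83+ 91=43490 / 83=523.98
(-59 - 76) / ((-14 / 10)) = 675 / 7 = 96.43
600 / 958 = 300 / 479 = 0.63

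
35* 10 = 350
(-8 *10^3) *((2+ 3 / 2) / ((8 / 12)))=-42000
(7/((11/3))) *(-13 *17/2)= -4641/22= -210.95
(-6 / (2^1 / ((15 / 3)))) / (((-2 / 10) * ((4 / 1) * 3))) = 6.25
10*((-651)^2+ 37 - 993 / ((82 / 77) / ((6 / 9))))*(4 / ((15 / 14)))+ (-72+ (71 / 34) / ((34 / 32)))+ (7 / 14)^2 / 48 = 35945143756361 / 2275008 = 15800007.63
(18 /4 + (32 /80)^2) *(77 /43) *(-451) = -8091391 /2150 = -3763.44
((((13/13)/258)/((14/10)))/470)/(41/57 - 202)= -19/649234124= -0.00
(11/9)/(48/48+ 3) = 11/36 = 0.31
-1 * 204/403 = -0.51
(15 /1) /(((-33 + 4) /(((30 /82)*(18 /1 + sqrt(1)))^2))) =-1218375 /48749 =-24.99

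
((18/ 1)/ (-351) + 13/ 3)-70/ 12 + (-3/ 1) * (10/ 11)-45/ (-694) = -627266/ 148863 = -4.21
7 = 7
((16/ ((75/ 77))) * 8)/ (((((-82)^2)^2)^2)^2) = 77/ 2448346787122677286903013414400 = 0.00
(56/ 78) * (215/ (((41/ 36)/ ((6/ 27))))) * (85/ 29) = 4093600/ 46371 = 88.28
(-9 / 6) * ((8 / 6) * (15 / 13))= -30 / 13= -2.31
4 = 4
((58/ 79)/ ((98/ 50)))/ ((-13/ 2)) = -2900/ 50323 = -0.06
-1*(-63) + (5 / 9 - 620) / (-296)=173407 / 2664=65.09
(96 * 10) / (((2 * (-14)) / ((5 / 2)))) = -600 / 7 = -85.71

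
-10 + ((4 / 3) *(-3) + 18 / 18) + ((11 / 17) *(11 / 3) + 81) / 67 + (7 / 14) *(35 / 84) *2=-154981 / 13668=-11.34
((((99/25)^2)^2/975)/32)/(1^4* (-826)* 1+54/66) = -352218537/36875312500000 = -0.00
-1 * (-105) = 105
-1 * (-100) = 100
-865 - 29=-894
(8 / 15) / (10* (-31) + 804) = 4 / 3705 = 0.00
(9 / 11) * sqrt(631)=9 * sqrt(631) / 11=20.55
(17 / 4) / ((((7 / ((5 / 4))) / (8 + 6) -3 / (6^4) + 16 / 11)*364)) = 25245 / 4004819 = 0.01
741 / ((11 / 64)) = 4311.27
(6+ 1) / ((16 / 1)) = 7 / 16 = 0.44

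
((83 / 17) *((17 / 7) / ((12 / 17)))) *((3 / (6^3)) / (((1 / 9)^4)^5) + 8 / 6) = 5718155320909775557889 / 2016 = 2836386567911595018.79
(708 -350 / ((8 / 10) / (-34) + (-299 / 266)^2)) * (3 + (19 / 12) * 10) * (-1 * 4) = -717543374584 / 22372719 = -32072.25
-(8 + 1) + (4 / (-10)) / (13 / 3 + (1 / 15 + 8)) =-280 / 31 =-9.03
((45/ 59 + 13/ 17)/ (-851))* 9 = -13788/ 853553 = -0.02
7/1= 7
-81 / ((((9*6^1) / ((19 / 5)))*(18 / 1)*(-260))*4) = 19 / 62400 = 0.00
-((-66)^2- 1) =-4355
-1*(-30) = 30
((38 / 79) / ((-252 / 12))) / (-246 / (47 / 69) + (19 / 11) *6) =9823 / 150434802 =0.00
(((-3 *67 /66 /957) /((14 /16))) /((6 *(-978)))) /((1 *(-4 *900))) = -67 /389166346800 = -0.00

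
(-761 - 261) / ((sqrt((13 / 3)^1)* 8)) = -511* sqrt(39) / 52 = -61.37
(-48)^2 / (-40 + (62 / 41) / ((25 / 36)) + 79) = 787200 / 14069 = 55.95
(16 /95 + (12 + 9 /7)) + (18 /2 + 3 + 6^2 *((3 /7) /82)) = 699137 /27265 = 25.64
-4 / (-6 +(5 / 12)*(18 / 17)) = 136 / 189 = 0.72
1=1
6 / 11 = 0.55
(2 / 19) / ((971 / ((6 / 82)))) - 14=-14.00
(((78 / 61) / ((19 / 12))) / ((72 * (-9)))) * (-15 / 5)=13 / 3477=0.00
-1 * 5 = -5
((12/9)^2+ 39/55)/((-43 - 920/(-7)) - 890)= -8617/2777445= -0.00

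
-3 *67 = -201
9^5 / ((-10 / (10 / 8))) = -59049 / 8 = -7381.12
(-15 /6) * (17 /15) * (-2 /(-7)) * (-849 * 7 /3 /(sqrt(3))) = 4811 * sqrt(3) /9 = 925.88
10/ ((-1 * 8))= -5/ 4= -1.25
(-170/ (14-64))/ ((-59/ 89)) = -1513/ 295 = -5.13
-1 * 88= -88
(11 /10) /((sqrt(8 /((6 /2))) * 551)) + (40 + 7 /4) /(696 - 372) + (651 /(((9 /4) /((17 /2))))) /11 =11 * sqrt(6) /22040 + 3189133 /14256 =223.71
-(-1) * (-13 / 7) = -13 / 7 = -1.86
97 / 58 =1.67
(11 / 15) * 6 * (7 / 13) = 154 / 65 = 2.37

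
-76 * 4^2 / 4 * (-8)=2432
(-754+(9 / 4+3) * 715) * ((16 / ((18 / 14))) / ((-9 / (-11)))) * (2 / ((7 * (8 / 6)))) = 263978 / 27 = 9776.96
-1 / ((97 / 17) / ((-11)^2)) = -2057 / 97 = -21.21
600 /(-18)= -100 /3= -33.33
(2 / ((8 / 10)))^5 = 3125 / 32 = 97.66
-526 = -526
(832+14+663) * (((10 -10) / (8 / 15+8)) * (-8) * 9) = 0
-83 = -83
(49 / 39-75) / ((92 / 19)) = -13661 / 897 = -15.23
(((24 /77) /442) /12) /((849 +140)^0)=1 /17017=0.00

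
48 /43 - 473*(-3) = 61065 /43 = 1420.12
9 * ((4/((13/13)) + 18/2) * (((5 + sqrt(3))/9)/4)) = 13 * sqrt(3)/4 + 65/4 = 21.88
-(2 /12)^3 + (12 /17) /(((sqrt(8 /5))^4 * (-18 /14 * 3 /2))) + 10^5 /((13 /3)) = 550796477 /23868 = 23076.78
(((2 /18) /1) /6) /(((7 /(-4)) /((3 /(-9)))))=2 /567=0.00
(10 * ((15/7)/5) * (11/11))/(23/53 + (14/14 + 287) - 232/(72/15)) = 2385/133616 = 0.02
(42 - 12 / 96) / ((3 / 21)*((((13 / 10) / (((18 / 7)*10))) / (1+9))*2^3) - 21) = -376875 / 188948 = -1.99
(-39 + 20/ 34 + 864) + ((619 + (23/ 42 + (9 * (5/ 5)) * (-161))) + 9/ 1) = 3667/ 714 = 5.14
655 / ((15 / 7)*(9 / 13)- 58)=-59605 / 5143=-11.59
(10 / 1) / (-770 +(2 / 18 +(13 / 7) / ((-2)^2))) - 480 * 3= -55842264 / 38779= -1440.01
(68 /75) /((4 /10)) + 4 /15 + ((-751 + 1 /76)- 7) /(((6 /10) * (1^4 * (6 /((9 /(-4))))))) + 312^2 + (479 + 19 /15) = 298833647 /3040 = 98300.54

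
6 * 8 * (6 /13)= 22.15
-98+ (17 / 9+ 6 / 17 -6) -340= -67589 / 153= -441.76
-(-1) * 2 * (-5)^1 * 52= -520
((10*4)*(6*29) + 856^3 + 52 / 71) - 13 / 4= 178133028469 / 284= 627228973.48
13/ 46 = 0.28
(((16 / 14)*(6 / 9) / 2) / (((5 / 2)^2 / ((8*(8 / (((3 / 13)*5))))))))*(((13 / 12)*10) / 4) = 43264 / 4725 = 9.16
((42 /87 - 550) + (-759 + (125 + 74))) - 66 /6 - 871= -57754 /29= -1991.52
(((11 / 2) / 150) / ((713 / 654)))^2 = 1437601 / 1270922500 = 0.00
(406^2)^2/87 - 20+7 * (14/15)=1561546306/5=312309261.20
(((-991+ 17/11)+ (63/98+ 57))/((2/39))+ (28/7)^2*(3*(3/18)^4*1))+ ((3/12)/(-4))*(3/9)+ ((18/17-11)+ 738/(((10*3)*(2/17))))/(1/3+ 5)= -102539766221/5654880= -18132.97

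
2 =2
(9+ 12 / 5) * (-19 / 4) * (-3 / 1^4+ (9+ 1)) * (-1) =7581 / 20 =379.05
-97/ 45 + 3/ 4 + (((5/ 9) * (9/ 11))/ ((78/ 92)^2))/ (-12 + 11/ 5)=-24104023/ 16396380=-1.47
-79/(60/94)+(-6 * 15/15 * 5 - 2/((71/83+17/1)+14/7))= -1901801/12360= -153.87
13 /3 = 4.33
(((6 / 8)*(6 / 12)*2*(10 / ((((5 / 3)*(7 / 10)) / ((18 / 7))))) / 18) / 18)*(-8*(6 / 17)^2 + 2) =725 / 14161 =0.05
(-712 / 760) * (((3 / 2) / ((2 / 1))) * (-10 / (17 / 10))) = 1335 / 323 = 4.13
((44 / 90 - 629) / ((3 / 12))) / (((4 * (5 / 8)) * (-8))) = 28283 / 225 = 125.70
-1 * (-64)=64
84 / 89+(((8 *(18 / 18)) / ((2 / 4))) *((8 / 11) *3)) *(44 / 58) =70788 / 2581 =27.43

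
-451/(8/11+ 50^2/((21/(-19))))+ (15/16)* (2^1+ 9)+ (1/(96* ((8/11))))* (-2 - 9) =1038419569/100287744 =10.35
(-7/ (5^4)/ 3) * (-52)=364/ 1875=0.19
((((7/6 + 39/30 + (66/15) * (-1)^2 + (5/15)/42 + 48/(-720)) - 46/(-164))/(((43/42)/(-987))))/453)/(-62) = 700441/2878815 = 0.24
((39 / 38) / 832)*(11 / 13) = 33 / 31616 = 0.00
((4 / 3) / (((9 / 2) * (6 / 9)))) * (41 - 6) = 140 / 9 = 15.56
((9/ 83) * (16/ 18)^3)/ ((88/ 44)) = 256/ 6723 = 0.04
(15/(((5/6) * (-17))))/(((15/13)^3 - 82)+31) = 6591/307904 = 0.02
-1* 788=-788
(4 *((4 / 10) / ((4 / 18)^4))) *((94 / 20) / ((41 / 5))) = 308367 / 820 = 376.06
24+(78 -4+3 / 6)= 197 / 2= 98.50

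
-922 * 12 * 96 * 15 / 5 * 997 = -3176872704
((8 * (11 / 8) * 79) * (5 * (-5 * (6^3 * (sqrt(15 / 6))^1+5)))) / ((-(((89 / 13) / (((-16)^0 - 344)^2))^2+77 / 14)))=508186319906515250 / 25730952922501+10976824509980729400 * sqrt(10) / 25730952922501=1368777.65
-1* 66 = -66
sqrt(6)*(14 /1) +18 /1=18 +14*sqrt(6)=52.29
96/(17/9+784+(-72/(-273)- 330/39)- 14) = 78624/625463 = 0.13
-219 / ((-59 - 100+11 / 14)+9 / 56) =12264 / 8851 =1.39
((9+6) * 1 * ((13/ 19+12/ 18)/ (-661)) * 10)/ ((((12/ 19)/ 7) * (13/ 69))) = -309925/ 17186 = -18.03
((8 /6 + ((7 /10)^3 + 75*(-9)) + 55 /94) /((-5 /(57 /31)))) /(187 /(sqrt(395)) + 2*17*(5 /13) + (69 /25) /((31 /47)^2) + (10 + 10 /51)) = 1380521793635218518812853 /148591852964552132820400 - 4413394809491131726119*sqrt(395) /29718370592910426564080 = 6.34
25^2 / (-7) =-89.29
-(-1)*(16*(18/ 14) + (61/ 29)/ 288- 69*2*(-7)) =57679339/ 58464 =986.58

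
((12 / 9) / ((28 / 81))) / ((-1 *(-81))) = 1 / 21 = 0.05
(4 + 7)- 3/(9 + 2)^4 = 161048/14641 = 11.00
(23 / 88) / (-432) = -23 / 38016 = -0.00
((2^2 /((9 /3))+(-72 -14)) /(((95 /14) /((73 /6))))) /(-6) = 64897 /2565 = 25.30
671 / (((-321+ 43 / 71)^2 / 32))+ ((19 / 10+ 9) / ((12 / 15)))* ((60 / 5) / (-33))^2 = 5912184 / 2940179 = 2.01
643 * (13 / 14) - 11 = 8205 / 14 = 586.07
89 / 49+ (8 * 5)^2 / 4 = 19689 / 49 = 401.82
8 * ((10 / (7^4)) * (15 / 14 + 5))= 0.20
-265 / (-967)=265 / 967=0.27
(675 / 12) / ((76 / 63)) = 46.63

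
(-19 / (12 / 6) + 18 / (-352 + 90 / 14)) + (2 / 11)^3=-61470799 / 6439378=-9.55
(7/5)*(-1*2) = -14/5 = -2.80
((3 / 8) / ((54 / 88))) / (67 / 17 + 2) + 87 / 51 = 55901 / 30906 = 1.81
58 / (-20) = -29 / 10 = -2.90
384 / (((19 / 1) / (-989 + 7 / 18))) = -1138880 / 57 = -19980.35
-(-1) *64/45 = 64/45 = 1.42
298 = 298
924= 924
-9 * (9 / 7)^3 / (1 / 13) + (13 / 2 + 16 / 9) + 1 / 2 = -740540 / 3087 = -239.89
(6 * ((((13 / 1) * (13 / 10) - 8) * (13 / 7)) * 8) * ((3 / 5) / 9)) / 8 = 1157 / 175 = 6.61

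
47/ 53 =0.89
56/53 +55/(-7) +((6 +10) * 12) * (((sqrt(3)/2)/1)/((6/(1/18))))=-2523/371 +8 * sqrt(3)/9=-5.26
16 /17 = 0.94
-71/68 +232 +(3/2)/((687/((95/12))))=21580285/93432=230.97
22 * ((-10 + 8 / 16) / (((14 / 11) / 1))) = -2299 / 14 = -164.21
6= 6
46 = 46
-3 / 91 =-0.03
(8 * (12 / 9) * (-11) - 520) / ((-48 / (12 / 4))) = 39.83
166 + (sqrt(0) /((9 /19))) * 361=166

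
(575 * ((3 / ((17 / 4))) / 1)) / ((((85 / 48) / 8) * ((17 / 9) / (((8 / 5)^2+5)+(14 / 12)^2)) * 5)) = 212736384 / 122825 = 1732.03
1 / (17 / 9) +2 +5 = 7.53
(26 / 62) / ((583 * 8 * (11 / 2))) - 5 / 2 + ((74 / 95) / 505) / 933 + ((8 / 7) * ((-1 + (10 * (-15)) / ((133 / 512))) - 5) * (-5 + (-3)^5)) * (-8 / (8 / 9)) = -2595741174037021594763 / 1744117068516900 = -1488283.80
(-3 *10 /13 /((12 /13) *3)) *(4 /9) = -10 /27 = -0.37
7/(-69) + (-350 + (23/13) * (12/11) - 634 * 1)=-9691085/9867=-982.17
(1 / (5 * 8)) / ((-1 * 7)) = -0.00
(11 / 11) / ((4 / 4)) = 1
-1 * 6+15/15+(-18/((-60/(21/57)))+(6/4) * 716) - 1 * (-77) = 217761/190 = 1146.11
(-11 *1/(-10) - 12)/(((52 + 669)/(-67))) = 1.01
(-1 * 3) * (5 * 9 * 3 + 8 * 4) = -501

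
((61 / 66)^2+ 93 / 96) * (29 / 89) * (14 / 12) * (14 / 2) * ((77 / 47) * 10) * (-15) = -15797576725 / 13251744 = -1192.11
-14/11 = -1.27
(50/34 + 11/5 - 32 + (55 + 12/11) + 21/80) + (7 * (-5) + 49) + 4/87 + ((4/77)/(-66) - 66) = -799425073/33405680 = -23.93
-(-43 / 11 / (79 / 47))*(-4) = -8084 / 869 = -9.30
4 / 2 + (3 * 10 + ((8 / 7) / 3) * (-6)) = 208 / 7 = 29.71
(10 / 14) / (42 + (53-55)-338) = -5 / 2086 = -0.00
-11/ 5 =-2.20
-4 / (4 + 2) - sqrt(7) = -sqrt(7) - 2 / 3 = -3.31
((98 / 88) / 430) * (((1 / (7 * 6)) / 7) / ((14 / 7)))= 1 / 227040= 0.00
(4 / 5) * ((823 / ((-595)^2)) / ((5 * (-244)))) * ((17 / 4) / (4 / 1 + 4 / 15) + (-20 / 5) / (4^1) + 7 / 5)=-0.00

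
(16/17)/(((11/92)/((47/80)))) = 4324/935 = 4.62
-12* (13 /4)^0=-12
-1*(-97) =97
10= 10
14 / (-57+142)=14 / 85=0.16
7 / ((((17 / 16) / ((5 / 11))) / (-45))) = -25200 / 187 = -134.76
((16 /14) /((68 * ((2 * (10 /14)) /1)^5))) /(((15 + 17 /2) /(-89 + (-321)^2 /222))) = 3920833 /86950000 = 0.05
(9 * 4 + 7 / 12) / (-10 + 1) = -439 / 108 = -4.06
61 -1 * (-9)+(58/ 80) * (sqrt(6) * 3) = 87 * sqrt(6)/ 40+70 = 75.33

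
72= 72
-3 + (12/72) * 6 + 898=896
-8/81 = -0.10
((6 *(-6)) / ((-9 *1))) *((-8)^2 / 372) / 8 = 8 / 93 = 0.09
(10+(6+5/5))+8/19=331/19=17.42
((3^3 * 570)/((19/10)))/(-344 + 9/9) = -8100/343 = -23.62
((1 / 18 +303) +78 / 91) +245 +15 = 71053 / 126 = 563.91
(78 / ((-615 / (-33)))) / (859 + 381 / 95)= 8151 / 1680713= 0.00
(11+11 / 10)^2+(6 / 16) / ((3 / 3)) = 29357 / 200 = 146.78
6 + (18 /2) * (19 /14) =255 /14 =18.21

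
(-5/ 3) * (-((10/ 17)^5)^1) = 500000/ 4259571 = 0.12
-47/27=-1.74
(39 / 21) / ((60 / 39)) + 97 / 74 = 13043 / 5180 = 2.52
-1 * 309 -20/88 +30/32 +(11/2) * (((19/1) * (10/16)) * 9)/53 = -173267/583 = -297.20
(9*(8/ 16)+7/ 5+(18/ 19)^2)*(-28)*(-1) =343546/ 1805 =190.33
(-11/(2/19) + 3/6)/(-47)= 104/47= 2.21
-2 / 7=-0.29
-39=-39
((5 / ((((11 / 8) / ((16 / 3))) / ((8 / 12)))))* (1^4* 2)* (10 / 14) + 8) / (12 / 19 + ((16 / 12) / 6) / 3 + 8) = 522804 / 171941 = 3.04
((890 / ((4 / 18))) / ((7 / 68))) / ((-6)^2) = 7565 / 7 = 1080.71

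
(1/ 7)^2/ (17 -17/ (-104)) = 104/ 87465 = 0.00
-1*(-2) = 2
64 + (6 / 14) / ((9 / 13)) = 1357 / 21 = 64.62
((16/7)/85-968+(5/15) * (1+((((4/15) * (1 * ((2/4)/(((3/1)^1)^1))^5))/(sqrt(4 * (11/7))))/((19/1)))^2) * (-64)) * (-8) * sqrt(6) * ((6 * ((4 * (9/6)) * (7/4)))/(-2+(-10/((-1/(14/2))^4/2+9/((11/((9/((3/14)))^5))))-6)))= -420983538589100327494952572651 * sqrt(6)/6754508189608292129407050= -152667.65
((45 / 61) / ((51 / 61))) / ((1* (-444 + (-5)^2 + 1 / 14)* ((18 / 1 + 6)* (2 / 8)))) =-7 / 19941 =-0.00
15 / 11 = 1.36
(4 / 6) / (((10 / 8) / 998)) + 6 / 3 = 8014 / 15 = 534.27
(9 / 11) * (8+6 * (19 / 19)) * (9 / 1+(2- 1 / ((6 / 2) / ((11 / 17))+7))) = 8001 / 64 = 125.02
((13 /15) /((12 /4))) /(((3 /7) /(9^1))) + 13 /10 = 221 /30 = 7.37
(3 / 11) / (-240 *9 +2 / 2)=-3 / 23749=-0.00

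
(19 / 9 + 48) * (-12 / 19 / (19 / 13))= -23452 / 1083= -21.65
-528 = -528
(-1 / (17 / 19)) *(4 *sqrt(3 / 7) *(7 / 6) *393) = -4978 *sqrt(21) / 17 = -1341.89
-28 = -28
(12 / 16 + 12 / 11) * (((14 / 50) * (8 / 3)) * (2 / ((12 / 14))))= 882 / 275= 3.21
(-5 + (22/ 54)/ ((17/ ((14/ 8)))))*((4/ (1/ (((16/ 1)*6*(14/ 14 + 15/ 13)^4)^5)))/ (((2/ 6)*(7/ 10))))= -1033619717301812994380940894352811029954560/ 323084384172973590459617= -3199225242494021368.42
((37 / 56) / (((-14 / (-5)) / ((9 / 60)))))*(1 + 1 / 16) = 1887 / 50176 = 0.04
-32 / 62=-16 / 31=-0.52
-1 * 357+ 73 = -284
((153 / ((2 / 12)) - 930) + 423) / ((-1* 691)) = -411 / 691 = -0.59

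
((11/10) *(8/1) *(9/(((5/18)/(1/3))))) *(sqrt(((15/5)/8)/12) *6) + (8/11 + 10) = 111.53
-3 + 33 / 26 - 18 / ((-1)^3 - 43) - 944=-135181 / 143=-945.32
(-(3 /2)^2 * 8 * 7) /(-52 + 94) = -3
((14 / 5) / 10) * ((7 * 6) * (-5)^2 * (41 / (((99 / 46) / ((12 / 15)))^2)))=136033408 / 81675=1665.55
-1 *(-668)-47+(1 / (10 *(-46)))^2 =131403601 / 211600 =621.00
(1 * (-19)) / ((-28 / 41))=779 / 28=27.82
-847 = -847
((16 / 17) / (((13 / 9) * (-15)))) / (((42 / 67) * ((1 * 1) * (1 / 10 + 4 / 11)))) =-11792 / 78897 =-0.15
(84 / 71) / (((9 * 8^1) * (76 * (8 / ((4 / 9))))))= 7 / 582768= 0.00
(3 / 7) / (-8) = -3 / 56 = -0.05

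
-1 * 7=-7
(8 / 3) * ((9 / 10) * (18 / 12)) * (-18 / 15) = -108 / 25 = -4.32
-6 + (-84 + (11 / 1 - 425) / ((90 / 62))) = -1876 / 5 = -375.20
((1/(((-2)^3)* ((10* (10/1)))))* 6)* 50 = -3/8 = -0.38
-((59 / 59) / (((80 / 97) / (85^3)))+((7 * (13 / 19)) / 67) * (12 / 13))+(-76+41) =-15167268049 / 20368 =-744661.63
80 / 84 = 0.95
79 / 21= 3.76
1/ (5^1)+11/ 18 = 73/ 90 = 0.81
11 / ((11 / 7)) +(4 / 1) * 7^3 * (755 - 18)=1011171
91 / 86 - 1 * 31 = -2575 / 86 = -29.94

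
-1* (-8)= 8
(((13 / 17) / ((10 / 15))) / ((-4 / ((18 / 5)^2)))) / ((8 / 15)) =-9477 / 1360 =-6.97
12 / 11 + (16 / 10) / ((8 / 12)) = 192 / 55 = 3.49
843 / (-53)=-843 / 53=-15.91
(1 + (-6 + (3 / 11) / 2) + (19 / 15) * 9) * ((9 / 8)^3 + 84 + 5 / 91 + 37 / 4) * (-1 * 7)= -3173380557 / 732160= -4334.27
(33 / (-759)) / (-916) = 1 / 21068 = 0.00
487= 487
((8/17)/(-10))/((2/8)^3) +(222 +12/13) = 243002/1105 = 219.91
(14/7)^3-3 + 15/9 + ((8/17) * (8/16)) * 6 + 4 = 616/51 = 12.08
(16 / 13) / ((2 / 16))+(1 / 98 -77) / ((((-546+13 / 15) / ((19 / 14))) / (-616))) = -43362062 / 400673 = -108.22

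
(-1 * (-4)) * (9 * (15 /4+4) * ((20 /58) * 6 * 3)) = 50220 /29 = 1731.72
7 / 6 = 1.17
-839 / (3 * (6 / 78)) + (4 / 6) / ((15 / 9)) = -54529 / 15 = -3635.27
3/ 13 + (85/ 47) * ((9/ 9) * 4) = 4561/ 611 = 7.46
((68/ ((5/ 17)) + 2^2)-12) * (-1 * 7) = -7812/ 5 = -1562.40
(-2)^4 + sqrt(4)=18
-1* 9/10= -9/10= -0.90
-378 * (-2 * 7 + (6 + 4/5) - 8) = 28728/5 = 5745.60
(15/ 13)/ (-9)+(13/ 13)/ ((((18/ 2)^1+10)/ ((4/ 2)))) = -17/ 741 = -0.02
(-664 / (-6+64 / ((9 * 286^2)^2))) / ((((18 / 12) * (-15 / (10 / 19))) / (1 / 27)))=-555318606128 / 5791956335337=-0.10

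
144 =144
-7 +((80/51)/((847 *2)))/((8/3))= -100788/14399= -7.00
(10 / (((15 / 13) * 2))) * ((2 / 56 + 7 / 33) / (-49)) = -2977 / 135828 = -0.02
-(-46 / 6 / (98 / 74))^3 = 616295051 / 3176523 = 194.02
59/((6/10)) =295/3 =98.33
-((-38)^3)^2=-3010936384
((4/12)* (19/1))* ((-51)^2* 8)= 131784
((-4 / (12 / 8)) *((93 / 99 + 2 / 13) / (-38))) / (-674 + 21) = -1876 / 15967809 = -0.00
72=72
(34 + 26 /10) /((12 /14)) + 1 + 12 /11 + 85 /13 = 73401 /1430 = 51.33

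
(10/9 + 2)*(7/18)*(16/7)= 224/81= 2.77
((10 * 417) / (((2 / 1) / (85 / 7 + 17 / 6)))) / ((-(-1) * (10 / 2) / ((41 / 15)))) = 3584671 / 210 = 17069.86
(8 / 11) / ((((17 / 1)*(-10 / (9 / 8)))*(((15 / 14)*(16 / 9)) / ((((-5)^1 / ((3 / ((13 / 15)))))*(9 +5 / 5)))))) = 273 / 7480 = 0.04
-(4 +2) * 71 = -426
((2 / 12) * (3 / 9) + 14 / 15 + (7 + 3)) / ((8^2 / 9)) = 989 / 640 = 1.55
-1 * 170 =-170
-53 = -53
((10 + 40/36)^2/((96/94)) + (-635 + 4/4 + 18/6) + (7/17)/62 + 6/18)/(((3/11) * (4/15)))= -7181056135/1024488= -7009.41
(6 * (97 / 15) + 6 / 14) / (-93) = -1373 / 3255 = -0.42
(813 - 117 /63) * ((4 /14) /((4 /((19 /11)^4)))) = 369981319 /717409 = 515.72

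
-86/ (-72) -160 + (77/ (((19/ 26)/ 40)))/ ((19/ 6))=15233443/ 12996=1172.16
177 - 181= -4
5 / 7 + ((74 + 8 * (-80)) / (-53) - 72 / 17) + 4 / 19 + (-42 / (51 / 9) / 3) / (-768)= 113076031 / 15338624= 7.37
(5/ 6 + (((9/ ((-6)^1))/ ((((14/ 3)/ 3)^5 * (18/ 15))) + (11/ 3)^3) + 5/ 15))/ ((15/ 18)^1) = 584633837/ 9680832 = 60.39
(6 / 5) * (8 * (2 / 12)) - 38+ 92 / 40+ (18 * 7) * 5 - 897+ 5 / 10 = -1503 / 5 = -300.60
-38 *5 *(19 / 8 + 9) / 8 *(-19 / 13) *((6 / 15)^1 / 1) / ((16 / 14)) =17689 / 128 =138.20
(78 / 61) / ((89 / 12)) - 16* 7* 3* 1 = -1823208 / 5429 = -335.83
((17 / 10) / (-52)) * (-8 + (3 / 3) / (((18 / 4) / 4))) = 136 / 585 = 0.23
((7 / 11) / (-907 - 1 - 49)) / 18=-7 / 189486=-0.00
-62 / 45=-1.38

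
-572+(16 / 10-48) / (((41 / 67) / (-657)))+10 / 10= 10095353 / 205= 49245.62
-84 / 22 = -42 / 11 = -3.82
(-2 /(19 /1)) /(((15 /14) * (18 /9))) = -0.05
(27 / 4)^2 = 729 / 16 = 45.56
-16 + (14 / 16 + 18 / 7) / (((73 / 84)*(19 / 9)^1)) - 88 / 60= -648623 / 41610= -15.59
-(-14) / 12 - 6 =-29 / 6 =-4.83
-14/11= -1.27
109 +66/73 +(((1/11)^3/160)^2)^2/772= 12739319948172298863247360073/115913044524065538703360000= 109.90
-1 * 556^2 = -309136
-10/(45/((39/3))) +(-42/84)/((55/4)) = -1448/495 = -2.93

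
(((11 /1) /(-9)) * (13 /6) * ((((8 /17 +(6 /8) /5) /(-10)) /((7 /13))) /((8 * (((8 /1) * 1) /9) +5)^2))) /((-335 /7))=-0.00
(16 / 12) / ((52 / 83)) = 83 / 39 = 2.13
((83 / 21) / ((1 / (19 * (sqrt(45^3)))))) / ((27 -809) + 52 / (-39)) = -42579 * sqrt(5) / 3290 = -28.94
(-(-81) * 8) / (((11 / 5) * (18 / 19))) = 3420 / 11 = 310.91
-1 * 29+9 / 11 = -310 / 11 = -28.18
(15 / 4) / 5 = 3 / 4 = 0.75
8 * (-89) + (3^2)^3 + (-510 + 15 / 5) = -490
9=9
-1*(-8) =8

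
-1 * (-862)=862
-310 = -310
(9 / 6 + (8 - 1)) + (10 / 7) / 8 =243 / 28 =8.68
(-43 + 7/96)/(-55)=4121/5280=0.78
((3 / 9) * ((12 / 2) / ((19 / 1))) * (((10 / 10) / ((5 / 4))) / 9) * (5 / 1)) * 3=8 / 57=0.14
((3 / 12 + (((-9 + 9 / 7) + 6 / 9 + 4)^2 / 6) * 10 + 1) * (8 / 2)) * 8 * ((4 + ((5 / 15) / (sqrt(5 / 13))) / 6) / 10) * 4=141656 * sqrt(65) / 59535 + 1133248 / 1323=875.76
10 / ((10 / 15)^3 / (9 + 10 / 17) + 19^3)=8802 / 6037319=0.00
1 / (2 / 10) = 5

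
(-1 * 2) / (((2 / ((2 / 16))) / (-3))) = 3 / 8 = 0.38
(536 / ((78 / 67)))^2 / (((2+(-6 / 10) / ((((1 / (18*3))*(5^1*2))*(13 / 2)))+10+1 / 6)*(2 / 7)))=56423138800 / 887367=63584.90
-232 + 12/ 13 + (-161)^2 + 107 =335360/ 13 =25796.92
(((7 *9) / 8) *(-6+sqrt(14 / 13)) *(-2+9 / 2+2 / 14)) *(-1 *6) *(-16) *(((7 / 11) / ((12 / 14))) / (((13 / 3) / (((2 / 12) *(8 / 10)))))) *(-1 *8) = 1566432 / 715 - 261072 *sqrt(182) / 9295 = 1811.89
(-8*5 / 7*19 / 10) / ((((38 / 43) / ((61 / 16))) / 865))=-2268895 / 56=-40515.98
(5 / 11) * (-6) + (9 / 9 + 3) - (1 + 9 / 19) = -42 / 209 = -0.20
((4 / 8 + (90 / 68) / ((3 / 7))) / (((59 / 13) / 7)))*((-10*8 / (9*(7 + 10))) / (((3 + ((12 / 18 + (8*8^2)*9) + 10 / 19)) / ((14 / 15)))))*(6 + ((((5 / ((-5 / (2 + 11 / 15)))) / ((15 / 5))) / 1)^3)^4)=-10307107103861082482295045536 / 2781793291655092263233642578125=-0.00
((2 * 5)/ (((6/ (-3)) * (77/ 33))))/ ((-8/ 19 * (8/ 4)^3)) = 285/ 448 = 0.64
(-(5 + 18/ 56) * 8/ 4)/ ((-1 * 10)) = 149/ 140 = 1.06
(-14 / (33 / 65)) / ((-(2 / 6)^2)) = 2730 / 11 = 248.18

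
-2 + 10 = 8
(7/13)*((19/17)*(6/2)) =399/221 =1.81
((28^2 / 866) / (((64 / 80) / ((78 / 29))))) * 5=191100 / 12557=15.22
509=509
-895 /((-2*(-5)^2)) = 179 /10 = 17.90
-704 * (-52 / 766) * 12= 219648 / 383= 573.49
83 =83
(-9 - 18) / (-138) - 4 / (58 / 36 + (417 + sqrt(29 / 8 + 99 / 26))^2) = 56204928*sqrt(20098) / 26489077766133649 + 238373667241175385 / 1218497577242147854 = 0.20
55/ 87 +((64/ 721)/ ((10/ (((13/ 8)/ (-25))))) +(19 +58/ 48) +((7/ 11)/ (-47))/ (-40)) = 112641216931/ 5404976500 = 20.84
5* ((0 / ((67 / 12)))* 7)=0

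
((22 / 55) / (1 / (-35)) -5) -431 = -450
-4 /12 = -1 /3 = -0.33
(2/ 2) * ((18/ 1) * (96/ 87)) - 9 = 315/ 29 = 10.86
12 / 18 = 2 / 3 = 0.67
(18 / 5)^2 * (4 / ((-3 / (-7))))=3024 / 25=120.96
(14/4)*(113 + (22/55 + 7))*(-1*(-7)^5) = 35412349/5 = 7082469.80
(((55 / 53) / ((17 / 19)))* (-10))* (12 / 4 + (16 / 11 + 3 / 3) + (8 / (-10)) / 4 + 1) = -72.54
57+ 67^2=4546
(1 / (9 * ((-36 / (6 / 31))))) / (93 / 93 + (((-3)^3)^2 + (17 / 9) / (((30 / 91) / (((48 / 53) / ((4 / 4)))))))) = -265 / 326137236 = -0.00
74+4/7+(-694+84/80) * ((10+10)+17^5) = -137746516961/140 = -983903692.58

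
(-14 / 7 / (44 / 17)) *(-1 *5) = 85 / 22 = 3.86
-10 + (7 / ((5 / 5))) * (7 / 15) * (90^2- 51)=131417 / 5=26283.40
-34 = -34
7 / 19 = 0.37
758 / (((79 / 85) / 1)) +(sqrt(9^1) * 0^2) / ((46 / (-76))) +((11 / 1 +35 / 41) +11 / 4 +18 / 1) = 10988933 / 12956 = 848.17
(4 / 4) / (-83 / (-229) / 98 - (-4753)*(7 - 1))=22442 / 640001039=0.00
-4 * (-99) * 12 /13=4752 /13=365.54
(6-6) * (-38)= 0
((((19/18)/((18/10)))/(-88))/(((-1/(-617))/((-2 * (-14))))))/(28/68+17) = -6975185/1054944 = -6.61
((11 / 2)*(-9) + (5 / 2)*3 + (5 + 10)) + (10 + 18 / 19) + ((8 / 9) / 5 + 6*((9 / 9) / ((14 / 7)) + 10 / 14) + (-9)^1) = -105271 / 5985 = -17.59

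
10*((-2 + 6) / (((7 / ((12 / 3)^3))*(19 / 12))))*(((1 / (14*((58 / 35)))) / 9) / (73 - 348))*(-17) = 8704 / 127281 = 0.07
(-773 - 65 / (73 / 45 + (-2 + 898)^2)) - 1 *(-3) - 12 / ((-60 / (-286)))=-149420430473 / 180633965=-827.20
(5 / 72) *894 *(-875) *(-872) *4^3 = 9094960000 / 3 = 3031653333.33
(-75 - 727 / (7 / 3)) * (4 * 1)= -10824 / 7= -1546.29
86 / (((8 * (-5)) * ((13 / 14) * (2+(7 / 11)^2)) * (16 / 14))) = -254947 / 302640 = -0.84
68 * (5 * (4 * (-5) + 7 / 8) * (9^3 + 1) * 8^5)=-155543961600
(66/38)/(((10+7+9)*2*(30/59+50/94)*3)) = 30503/2850380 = 0.01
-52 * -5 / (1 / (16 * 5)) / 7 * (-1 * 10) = -29714.29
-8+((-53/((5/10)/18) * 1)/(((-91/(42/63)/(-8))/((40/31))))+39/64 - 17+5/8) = -30341301/180544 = -168.05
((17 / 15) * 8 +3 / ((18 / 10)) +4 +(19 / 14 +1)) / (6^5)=3589 / 1632960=0.00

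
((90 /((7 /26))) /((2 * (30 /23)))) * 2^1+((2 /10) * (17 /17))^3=224257 /875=256.29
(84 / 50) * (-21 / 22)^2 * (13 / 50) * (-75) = -361179 / 12100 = -29.85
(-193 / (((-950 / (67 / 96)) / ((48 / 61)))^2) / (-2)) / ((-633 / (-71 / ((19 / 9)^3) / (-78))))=-4982534127 / 1010912283663880000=-0.00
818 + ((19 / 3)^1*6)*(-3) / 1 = 704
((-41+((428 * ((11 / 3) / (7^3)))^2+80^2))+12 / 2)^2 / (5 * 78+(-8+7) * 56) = 45720427706197156441 / 374462183935854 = 122096.25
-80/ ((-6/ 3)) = 40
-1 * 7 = -7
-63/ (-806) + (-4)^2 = 12959/ 806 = 16.08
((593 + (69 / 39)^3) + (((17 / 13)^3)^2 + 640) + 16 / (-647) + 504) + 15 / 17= 92822488964596 / 53090072191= 1748.40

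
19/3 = 6.33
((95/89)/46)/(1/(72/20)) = 171/2047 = 0.08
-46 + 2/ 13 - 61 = -1389/ 13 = -106.85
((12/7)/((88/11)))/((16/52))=39/56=0.70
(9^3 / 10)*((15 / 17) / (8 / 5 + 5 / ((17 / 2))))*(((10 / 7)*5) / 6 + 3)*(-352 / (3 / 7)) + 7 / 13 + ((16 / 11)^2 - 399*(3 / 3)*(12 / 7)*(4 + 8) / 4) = -5033363611 / 48763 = -103220.96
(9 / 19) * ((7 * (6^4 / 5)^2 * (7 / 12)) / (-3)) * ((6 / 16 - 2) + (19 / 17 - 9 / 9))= 105448392 / 1615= 65293.12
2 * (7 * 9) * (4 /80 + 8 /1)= 10143 /10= 1014.30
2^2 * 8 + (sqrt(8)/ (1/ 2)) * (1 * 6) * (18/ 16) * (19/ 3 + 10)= 32 + 441 * sqrt(2)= 655.67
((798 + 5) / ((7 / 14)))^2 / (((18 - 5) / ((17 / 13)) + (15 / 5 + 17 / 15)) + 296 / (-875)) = 115098406500 / 612979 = 187768.92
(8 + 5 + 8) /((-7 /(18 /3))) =-18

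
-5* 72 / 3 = -120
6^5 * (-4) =-31104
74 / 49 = 1.51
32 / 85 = 0.38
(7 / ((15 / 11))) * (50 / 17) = 770 / 51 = 15.10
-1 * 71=-71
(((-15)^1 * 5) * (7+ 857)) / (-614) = 105.54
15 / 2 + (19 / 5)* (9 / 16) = 771 / 80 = 9.64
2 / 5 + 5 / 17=59 / 85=0.69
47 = 47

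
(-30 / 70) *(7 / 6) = -1 / 2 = -0.50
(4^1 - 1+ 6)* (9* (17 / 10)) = 1377 / 10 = 137.70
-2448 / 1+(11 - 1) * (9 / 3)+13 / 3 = -7241 / 3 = -2413.67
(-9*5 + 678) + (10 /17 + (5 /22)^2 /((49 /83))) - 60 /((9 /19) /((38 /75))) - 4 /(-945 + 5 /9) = 258308252471 /453568500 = 569.50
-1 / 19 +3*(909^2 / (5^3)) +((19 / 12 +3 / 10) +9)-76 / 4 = 19822.57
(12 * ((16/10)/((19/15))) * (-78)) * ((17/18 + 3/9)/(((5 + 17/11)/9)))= -39468/19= -2077.26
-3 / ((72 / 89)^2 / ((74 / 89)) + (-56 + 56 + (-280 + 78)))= 9879 / 662594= 0.01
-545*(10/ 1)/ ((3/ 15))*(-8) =218000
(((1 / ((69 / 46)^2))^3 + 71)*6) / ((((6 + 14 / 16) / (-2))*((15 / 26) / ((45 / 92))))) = -10779184 / 102465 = -105.20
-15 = -15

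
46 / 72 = 23 / 36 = 0.64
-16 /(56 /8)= -16 /7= -2.29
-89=-89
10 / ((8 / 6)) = 15 / 2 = 7.50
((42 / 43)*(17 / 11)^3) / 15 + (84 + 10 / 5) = 24678972 / 286165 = 86.24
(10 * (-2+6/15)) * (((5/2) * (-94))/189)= 3760/189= 19.89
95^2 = 9025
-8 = -8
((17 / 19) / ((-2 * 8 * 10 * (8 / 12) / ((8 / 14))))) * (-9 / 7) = 459 / 74480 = 0.01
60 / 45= 4 / 3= 1.33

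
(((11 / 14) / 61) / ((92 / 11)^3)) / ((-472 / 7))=-14641 / 44839969792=-0.00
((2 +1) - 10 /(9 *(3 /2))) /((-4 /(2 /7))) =-61 /378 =-0.16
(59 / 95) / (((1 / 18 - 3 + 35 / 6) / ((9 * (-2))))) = -4779 / 1235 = -3.87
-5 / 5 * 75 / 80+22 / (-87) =-1657 / 1392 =-1.19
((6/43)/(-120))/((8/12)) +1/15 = 67/1032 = 0.06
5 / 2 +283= 571 / 2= 285.50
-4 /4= -1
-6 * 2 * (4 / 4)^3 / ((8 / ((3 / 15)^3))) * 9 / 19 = -27 / 4750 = -0.01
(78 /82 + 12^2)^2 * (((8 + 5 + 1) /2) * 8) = 1977877944 /1681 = 1176607.94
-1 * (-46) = 46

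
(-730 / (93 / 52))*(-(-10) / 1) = -379600 / 93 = -4081.72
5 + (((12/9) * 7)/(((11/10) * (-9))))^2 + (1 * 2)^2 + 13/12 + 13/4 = 1254520/88209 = 14.22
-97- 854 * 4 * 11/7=-5465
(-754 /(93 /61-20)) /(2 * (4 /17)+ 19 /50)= 39094900 /814821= 47.98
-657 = -657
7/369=0.02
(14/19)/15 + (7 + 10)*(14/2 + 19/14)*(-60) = -17005852/1995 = -8524.24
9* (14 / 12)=21 / 2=10.50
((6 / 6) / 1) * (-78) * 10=-780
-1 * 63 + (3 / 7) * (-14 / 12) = -127 / 2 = -63.50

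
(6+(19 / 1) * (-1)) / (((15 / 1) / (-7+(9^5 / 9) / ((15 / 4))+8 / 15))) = -339911 / 225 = -1510.72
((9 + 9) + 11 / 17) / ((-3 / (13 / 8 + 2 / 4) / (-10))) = 132.08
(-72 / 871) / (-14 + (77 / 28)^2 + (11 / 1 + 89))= -384 / 434629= -0.00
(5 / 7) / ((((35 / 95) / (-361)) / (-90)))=3086550 / 49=62990.82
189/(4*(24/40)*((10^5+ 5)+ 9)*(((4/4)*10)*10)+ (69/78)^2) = 127764/16226271889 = 0.00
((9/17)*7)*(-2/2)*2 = -7.41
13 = 13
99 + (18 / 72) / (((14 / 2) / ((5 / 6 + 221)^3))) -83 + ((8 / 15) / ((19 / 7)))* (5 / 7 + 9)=224015320309 / 574560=389890.21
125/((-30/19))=-475/6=-79.17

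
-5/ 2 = -2.50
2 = 2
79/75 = 1.05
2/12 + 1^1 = 7/6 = 1.17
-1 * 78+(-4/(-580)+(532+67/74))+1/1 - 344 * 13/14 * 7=-19100341/10730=-1780.09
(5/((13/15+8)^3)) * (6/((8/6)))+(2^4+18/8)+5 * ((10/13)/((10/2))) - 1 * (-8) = 3309403735/122337124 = 27.05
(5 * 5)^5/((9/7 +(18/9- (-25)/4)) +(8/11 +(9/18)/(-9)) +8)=27070312500/50471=536353.80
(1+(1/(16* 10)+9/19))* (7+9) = 4499/190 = 23.68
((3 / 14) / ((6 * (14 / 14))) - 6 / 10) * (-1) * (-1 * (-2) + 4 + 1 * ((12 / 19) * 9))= 8769 / 1330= 6.59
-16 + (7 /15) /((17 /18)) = -1318 /85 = -15.51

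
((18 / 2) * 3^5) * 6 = 13122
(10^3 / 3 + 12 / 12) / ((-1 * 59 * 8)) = -17 / 24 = -0.71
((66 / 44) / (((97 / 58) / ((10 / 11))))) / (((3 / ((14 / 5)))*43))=812 / 45881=0.02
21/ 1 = 21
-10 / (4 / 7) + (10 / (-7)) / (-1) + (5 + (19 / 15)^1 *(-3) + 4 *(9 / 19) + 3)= -13269 / 1330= -9.98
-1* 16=-16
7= 7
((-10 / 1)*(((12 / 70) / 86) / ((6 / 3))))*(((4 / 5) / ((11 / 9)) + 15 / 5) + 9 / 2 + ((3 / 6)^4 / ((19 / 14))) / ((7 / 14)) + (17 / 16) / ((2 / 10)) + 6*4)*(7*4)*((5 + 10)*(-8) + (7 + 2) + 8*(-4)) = 24491571 / 16340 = 1498.87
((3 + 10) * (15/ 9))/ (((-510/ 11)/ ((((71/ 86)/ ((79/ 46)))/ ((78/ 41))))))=-736483/ 6236892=-0.12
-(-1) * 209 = 209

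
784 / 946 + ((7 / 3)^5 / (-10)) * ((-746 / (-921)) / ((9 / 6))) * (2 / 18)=5913170354 / 14290940565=0.41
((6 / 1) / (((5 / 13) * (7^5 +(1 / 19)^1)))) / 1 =741 / 798335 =0.00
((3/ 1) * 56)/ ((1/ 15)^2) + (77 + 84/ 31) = 1174271/ 31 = 37879.71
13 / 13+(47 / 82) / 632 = 51871 / 51824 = 1.00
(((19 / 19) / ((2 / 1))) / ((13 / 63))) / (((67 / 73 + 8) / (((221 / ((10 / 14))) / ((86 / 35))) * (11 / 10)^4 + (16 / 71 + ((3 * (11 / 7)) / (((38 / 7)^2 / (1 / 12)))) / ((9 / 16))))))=2673476153520563 / 53299151880000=50.16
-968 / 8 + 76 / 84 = -120.10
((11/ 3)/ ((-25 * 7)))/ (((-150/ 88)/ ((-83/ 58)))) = -20086/ 1141875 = -0.02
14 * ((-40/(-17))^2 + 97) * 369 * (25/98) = 273364425/2023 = 135128.24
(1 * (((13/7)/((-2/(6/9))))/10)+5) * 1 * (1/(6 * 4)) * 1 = 1037/5040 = 0.21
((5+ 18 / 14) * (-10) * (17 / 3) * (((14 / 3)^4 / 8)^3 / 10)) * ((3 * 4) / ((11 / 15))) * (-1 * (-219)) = -1570471992360320 / 59049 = -26596081091.30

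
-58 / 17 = -3.41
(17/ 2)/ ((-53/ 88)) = -14.11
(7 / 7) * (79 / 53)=79 / 53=1.49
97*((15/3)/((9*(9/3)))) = 485/27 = 17.96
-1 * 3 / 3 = -1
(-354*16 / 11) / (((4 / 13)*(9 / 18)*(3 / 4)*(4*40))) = -1534 / 55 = -27.89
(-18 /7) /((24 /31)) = -93 /28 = -3.32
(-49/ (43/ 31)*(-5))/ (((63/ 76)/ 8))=659680/ 387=1704.60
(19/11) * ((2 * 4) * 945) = 143640/11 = 13058.18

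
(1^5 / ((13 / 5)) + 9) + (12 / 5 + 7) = 1221 / 65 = 18.78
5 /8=0.62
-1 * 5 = -5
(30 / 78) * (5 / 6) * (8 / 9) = 100 / 351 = 0.28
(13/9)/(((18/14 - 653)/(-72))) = 364/2281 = 0.16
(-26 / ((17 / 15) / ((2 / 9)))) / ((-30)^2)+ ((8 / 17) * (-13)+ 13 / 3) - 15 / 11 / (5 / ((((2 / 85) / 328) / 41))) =-303844193 / 169747380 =-1.79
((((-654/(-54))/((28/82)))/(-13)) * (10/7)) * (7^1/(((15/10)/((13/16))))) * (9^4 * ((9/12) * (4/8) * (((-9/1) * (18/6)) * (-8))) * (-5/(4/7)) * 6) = 6597249525/16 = 412328095.31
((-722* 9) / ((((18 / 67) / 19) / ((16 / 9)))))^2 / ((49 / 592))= 32006109236973568 / 3969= 8064023491300.97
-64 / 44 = -16 / 11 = -1.45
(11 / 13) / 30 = 11 / 390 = 0.03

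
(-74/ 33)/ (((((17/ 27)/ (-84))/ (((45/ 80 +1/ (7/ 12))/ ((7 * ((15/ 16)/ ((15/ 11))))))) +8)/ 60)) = -7192800/ 426833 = -16.85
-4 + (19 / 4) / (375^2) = -2249981 / 562500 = -4.00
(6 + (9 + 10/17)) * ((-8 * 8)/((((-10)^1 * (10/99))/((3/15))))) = 83952/425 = 197.53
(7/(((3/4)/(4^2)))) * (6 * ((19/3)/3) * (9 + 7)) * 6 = 544768/3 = 181589.33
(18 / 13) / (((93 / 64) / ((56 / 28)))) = 768 / 403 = 1.91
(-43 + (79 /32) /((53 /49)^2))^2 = 13509337005025 /8079852544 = 1671.98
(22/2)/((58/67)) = 737/58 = 12.71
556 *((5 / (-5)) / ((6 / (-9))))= 834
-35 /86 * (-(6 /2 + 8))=385 /86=4.48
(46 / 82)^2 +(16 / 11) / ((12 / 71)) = 494861 / 55473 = 8.92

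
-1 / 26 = -0.04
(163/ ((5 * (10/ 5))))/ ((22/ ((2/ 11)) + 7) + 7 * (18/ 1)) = 163/ 2540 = 0.06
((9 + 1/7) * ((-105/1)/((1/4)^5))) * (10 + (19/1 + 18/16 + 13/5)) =-32169984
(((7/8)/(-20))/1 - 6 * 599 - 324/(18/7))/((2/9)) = -5356863/320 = -16740.20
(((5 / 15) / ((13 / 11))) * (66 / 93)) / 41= 242 / 49569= 0.00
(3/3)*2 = 2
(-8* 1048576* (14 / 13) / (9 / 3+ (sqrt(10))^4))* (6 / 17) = -704643072 / 22763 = -30955.63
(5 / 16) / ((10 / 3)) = 3 / 32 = 0.09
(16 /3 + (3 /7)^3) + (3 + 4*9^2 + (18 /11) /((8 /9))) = 15133637 /45276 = 334.25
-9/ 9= -1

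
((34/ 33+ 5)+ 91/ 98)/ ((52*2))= 0.07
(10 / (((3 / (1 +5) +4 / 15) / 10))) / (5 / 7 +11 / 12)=252000 / 3151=79.97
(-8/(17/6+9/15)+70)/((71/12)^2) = 1003680/519223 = 1.93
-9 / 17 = -0.53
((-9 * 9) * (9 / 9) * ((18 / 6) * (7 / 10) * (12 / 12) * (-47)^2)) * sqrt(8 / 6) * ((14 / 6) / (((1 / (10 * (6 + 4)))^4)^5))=-10123861218951393744950030000000000000000000000.00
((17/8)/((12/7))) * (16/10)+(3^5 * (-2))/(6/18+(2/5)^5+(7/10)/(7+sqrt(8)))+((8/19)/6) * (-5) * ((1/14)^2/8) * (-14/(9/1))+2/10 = -1169.48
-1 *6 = -6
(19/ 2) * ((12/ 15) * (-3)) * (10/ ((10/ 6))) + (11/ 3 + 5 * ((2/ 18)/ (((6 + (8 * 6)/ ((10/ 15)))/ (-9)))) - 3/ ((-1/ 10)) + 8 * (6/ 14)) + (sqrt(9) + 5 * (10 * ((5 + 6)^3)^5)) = 570194375125236097321/ 2730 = 208862408470782453.23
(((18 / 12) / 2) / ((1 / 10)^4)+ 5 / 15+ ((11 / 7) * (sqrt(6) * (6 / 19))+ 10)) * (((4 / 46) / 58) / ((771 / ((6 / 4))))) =33 * sqrt(6) / 22798727+ 22531 / 1028514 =0.02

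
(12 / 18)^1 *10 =6.67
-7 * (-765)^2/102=-80325/2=-40162.50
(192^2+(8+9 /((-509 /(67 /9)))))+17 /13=243989806 /6617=36873.18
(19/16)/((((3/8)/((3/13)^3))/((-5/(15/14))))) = -399/2197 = -0.18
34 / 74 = 17 / 37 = 0.46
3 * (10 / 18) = 5 / 3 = 1.67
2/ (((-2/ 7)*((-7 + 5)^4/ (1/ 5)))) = -7/ 80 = -0.09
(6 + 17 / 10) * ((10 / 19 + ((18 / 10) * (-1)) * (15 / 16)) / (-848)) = 27181 / 2577920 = 0.01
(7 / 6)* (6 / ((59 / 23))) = 161 / 59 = 2.73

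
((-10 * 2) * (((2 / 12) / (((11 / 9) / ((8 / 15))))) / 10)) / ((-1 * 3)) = 8 / 165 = 0.05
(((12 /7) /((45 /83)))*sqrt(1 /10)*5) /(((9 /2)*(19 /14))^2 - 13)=18592*sqrt(10) /285735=0.21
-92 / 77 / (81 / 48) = -1472 / 2079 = -0.71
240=240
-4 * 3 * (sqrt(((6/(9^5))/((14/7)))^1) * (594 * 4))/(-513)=352 * sqrt(3)/1539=0.40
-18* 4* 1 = -72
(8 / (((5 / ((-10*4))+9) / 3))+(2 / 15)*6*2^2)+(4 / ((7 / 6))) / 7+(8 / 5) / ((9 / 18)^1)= 166888 / 17395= 9.59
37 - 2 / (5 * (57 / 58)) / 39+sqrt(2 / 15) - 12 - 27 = -22346 / 11115+sqrt(30) / 15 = -1.65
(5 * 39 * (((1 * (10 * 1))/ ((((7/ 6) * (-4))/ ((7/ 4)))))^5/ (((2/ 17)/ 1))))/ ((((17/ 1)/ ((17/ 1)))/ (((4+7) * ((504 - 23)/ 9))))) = -1479909234375/ 2048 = -722611930.85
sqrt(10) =3.16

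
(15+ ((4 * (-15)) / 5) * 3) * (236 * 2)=-9912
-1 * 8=-8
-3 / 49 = -0.06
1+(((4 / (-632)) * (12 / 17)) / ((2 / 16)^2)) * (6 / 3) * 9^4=-3750.93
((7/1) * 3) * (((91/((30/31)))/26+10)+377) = 164059/20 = 8202.95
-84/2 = -42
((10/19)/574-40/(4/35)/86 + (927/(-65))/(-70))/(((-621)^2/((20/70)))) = -196362427/68572076329575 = -0.00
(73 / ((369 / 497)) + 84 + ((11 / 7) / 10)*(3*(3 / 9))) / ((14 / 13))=61274837 / 361620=169.45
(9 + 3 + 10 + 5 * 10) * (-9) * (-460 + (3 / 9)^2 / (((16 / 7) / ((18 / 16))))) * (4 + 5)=42918417 / 16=2682401.06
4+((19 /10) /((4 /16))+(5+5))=108 /5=21.60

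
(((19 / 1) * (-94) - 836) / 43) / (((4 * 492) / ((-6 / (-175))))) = -1311 / 1234100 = -0.00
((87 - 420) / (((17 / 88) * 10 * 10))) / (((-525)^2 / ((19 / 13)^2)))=-293854 / 2199640625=-0.00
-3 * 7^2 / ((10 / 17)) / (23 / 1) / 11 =-2499 / 2530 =-0.99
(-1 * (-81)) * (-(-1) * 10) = 810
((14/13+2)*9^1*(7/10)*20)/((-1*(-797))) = 5040/10361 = 0.49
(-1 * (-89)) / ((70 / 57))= 5073 / 70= 72.47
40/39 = 1.03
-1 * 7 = -7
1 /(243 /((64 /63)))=0.00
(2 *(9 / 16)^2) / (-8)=-81 / 1024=-0.08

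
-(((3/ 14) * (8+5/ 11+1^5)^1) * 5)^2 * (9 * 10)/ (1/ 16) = -876096000/ 5929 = -147764.55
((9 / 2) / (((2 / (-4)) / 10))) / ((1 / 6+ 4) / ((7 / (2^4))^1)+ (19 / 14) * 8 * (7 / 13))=-12285 / 2098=-5.86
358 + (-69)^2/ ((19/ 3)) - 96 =19261/ 19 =1013.74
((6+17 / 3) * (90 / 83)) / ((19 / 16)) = 10.65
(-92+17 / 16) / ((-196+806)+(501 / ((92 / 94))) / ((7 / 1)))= -234255 / 1759736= -0.13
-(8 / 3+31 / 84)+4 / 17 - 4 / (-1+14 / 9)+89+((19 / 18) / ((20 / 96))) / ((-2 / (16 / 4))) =98341 / 1428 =68.87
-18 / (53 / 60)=-1080 / 53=-20.38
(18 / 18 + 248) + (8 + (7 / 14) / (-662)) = 340267 / 1324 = 257.00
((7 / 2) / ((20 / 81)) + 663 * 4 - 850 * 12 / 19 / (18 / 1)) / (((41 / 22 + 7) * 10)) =66119669 / 2223000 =29.74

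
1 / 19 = 0.05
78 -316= -238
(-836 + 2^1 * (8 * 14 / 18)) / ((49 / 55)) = -407660 / 441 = -924.40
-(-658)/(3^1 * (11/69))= 15134/11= 1375.82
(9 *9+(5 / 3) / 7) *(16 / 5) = 259.96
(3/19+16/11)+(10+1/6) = 14771/1254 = 11.78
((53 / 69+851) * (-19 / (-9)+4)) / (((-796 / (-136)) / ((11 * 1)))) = 1208940040 / 123579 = 9782.73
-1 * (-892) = 892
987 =987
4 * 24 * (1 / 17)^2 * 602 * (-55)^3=-9615144000 / 289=-33270394.46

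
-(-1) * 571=571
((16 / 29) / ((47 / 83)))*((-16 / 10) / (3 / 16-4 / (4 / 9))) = 0.18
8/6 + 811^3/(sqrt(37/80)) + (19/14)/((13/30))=1219/273 + 2133646924 *sqrt(185)/37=784344212.92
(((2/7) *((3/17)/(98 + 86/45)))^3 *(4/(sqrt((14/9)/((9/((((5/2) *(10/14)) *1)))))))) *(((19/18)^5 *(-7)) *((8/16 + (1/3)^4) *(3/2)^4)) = -15413716275/700118784569114624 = -0.00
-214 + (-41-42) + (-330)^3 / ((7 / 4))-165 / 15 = -143750156 / 7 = -20535736.57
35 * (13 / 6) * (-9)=-1365 / 2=-682.50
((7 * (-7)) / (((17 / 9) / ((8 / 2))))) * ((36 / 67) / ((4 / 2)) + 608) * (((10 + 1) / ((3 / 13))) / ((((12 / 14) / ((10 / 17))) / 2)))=-79957717840 / 19363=-4129407.52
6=6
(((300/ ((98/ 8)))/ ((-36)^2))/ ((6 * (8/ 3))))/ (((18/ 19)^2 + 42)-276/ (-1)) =9025/ 2436902496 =0.00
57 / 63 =19 / 21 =0.90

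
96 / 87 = 32 / 29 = 1.10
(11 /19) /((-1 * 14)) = -11 /266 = -0.04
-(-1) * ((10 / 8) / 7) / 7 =5 / 196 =0.03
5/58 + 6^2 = 36.09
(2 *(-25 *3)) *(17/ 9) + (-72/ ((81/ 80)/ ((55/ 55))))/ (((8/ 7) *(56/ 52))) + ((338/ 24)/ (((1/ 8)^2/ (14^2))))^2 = 31209226354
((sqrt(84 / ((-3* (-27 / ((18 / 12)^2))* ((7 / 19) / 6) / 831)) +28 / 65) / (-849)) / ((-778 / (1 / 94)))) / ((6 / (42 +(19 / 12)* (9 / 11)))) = 127* sqrt(133418870) / 71029893792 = 0.00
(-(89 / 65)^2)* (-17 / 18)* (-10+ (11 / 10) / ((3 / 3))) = -11984473 / 760500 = -15.76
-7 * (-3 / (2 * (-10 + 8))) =-21 / 4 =-5.25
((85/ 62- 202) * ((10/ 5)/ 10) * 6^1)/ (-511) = 0.47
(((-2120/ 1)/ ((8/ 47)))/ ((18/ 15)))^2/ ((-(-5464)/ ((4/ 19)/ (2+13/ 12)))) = 3878175625/ 2880894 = 1346.17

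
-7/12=-0.58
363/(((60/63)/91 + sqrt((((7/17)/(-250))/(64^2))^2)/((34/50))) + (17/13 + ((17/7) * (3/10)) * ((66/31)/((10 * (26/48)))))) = 1272790136217600/5625960874843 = 226.24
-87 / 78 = -29 / 26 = -1.12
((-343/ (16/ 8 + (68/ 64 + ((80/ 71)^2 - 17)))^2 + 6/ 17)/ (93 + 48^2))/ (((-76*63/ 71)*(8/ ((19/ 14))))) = 1124255836782731/ 600328366892696548512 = 0.00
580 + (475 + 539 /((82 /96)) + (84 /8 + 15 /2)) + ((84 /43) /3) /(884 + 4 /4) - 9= 1695.03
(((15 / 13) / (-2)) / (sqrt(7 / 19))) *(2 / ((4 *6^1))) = -5 *sqrt(133) / 728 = -0.08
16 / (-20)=-4 / 5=-0.80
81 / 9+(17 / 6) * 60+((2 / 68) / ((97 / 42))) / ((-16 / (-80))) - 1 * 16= 268892 / 1649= 163.06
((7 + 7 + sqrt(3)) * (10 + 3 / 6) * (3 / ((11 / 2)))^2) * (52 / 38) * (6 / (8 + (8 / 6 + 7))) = 25272 * sqrt(3) / 16093 + 50544 / 2299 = 24.71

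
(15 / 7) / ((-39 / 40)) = -200 / 91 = -2.20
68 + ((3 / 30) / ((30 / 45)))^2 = 27209 / 400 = 68.02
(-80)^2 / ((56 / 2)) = 228.57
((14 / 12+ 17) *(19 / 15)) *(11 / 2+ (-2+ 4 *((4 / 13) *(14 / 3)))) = 1493191 / 7020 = 212.71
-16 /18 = -8 /9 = -0.89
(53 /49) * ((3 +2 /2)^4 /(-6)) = -6784 /147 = -46.15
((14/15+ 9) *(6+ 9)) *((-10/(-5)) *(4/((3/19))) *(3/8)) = 2831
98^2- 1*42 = 9562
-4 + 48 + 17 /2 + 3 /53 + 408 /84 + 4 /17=727185 /12614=57.65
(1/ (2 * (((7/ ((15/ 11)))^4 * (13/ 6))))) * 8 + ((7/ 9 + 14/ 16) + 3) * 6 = 27.92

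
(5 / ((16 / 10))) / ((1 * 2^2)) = 25 / 32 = 0.78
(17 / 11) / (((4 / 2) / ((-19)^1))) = -323 / 22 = -14.68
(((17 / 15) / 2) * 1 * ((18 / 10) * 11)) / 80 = 561 / 4000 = 0.14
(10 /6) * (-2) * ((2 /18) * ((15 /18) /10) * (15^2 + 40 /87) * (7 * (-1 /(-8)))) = -686525 /112752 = -6.09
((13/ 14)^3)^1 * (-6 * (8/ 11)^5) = -53993472/ 55240493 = -0.98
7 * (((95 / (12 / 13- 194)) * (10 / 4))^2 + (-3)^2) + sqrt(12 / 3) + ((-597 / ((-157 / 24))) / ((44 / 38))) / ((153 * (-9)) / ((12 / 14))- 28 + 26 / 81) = 34815382908745713 / 460865720604784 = 75.54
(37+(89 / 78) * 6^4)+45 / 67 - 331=1032519 / 871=1185.44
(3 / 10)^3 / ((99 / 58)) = 87 / 5500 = 0.02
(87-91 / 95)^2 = 66814276 / 9025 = 7403.24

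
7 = 7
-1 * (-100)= 100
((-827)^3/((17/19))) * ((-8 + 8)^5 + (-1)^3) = 10746576377/17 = 632151551.59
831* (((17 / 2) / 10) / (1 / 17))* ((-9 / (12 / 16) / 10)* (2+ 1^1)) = -2161431 / 50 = -43228.62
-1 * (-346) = 346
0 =0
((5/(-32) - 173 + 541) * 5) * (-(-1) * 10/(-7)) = -294275/112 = -2627.46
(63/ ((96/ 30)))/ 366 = 105/ 1952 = 0.05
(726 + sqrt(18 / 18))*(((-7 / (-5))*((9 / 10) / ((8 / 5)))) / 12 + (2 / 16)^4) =980723 / 20480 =47.89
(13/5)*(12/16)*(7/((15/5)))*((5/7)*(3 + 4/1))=91/4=22.75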